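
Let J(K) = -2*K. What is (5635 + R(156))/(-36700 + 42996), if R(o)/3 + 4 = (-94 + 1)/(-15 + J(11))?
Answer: 104165/116476 ≈ 0.89430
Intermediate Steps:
R(o) = -165/37 (R(o) = -12 + 3*((-94 + 1)/(-15 - 2*11)) = -12 + 3*(-93/(-15 - 22)) = -12 + 3*(-93/(-37)) = -12 + 3*(-93*(-1/37)) = -12 + 3*(93/37) = -12 + 279/37 = -165/37)
(5635 + R(156))/(-36700 + 42996) = (5635 - 165/37)/(-36700 + 42996) = (208330/37)/6296 = (208330/37)*(1/6296) = 104165/116476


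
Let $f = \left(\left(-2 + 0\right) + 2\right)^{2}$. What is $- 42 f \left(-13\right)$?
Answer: $0$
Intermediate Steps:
$f = 0$ ($f = \left(-2 + 2\right)^{2} = 0^{2} = 0$)
$- 42 f \left(-13\right) = \left(-42\right) 0 \left(-13\right) = 0 \left(-13\right) = 0$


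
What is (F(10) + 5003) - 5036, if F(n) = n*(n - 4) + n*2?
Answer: 47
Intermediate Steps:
F(n) = 2*n + n*(-4 + n) (F(n) = n*(-4 + n) + 2*n = 2*n + n*(-4 + n))
(F(10) + 5003) - 5036 = (10*(-2 + 10) + 5003) - 5036 = (10*8 + 5003) - 5036 = (80 + 5003) - 5036 = 5083 - 5036 = 47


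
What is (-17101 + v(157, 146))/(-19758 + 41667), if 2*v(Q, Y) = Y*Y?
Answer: -6443/21909 ≈ -0.29408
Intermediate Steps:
v(Q, Y) = Y**2/2 (v(Q, Y) = (Y*Y)/2 = Y**2/2)
(-17101 + v(157, 146))/(-19758 + 41667) = (-17101 + (1/2)*146**2)/(-19758 + 41667) = (-17101 + (1/2)*21316)/21909 = (-17101 + 10658)*(1/21909) = -6443*1/21909 = -6443/21909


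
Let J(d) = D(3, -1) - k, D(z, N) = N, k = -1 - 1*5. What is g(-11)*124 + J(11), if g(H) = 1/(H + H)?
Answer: -7/11 ≈ -0.63636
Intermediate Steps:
k = -6 (k = -1 - 5 = -6)
J(d) = 5 (J(d) = -1 - 1*(-6) = -1 + 6 = 5)
g(H) = 1/(2*H)
g(-11)*124 + J(11) = ((½)/(-11))*124 + 5 = ((½)*(-1/11))*124 + 5 = -1/22*124 + 5 = -62/11 + 5 = -7/11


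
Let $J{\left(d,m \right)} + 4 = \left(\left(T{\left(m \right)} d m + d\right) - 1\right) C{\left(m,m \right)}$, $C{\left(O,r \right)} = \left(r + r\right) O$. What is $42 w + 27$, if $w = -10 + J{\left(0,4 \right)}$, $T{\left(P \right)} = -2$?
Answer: $-1905$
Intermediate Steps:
$C{\left(O,r \right)} = 2 O r$ ($C{\left(O,r \right)} = 2 r O = 2 O r$)
$J{\left(d,m \right)} = -4 + 2 m^{2} \left(-1 + d - 2 d m\right)$ ($J{\left(d,m \right)} = -4 + \left(\left(- 2 d m + d\right) - 1\right) 2 m m = -4 + \left(\left(- 2 d m + d\right) - 1\right) 2 m^{2} = -4 + \left(\left(d - 2 d m\right) - 1\right) 2 m^{2} = -4 + \left(-1 + d - 2 d m\right) 2 m^{2} = -4 + 2 m^{2} \left(-1 + d - 2 d m\right)$)
$w = -46$ ($w = -10 - \left(4 + 32\right) = -10 - 36 = -46$)
$42 w + 27 = 42 \left(-46\right) + 27 = -1932 + 27 = -1905$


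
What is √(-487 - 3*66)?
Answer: I*√685 ≈ 26.173*I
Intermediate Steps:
√(-487 - 3*66) = √(-487 - 198) = √(-685) = I*√685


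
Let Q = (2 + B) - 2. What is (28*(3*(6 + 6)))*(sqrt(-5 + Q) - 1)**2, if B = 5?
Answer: 1008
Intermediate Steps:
Q = 5 (Q = (2 + 5) - 2 = 7 - 2 = 5)
(28*(3*(6 + 6)))*(sqrt(-5 + Q) - 1)**2 = (28*(3*(6 + 6)))*(sqrt(-5 + 5) - 1)**2 = (28*(3*12))*(sqrt(0) - 1)**2 = (28*36)*(0 - 1)**2 = 1008*(-1)**2 = 1008*1 = 1008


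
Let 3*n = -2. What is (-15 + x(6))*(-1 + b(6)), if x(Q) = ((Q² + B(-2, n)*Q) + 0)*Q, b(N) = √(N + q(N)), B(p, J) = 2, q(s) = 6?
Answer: -273 + 546*√3 ≈ 672.70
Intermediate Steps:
n = -⅔ (n = (⅓)*(-2) = -⅔ ≈ -0.66667)
b(N) = √(6 + N) (b(N) = √(N + 6) = √(6 + N))
x(Q) = Q*(Q² + 2*Q) (x(Q) = ((Q² + 2*Q) + 0)*Q = (Q² + 2*Q)*Q = Q*(Q² + 2*Q))
(-15 + x(6))*(-1 + b(6)) = (-15 + 6²*(2 + 6))*(-1 + √(6 + 6)) = (-15 + 36*8)*(-1 + √12) = (-15 + 288)*(-1 + 2*√3) = 273*(-1 + 2*√3) = -273 + 546*√3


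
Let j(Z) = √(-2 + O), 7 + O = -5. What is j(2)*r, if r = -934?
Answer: -934*I*√14 ≈ -3494.7*I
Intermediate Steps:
O = -12 (O = -7 - 5 = -12)
j(Z) = I*√14 (j(Z) = √(-2 - 12) = √(-14) = I*√14)
j(2)*r = (I*√14)*(-934) = -934*I*√14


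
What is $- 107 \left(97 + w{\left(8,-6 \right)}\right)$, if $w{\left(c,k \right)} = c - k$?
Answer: $-11877$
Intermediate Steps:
$- 107 \left(97 + w{\left(8,-6 \right)}\right) = - 107 \left(97 + \left(8 - -6\right)\right) = - 107 \left(97 + \left(8 + 6\right)\right) = - 107 \left(97 + 14\right) = \left(-107\right) 111 = -11877$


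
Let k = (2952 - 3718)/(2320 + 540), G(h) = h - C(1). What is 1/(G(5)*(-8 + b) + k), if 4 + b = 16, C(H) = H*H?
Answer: 1430/22497 ≈ 0.063564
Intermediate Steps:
C(H) = H**2
b = 12 (b = -4 + 16 = 12)
G(h) = -1 + h (G(h) = h - 1*1**2 = h - 1*1 = h - 1 = -1 + h)
k = -383/1430 (k = -766/2860 = -766*1/2860 = -383/1430 ≈ -0.26783)
1/(G(5)*(-8 + b) + k) = 1/((-1 + 5)*(-8 + 12) - 383/1430) = 1/(4*4 - 383/1430) = 1/(16 - 383/1430) = 1/(22497/1430) = 1430/22497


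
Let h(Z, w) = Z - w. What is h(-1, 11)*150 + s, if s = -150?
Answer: -1950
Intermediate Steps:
h(-1, 11)*150 + s = (-1 - 1*11)*150 - 150 = (-1 - 11)*150 - 150 = -12*150 - 150 = -1800 - 150 = -1950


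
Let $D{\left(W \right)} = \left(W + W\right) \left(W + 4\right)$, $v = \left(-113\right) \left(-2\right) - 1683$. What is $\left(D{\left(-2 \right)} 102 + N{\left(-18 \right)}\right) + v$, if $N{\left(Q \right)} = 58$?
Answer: $-2215$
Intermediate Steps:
$v = -1457$ ($v = 226 - 1683 = -1457$)
$D{\left(W \right)} = 2 W \left(4 + W\right)$
$\left(D{\left(-2 \right)} 102 + N{\left(-18 \right)}\right) + v = \left(2 \left(-2\right) \left(4 - 2\right) 102 + 58\right) - 1457 = \left(2 \left(-2\right) 2 \cdot 102 + 58\right) - 1457 = \left(\left(-8\right) 102 + 58\right) - 1457 = \left(-816 + 58\right) - 1457 = -758 - 1457 = -2215$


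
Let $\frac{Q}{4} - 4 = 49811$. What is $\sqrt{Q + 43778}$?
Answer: $\sqrt{243038} \approx 492.99$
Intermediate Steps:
$Q = 199260$ ($Q = 16 + 4 \cdot 49811 = 16 + 199244 = 199260$)
$\sqrt{Q + 43778} = \sqrt{199260 + 43778} = \sqrt{243038}$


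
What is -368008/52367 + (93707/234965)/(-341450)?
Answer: -29524844861548469/4201341530324750 ≈ -7.0275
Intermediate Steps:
-368008/52367 + (93707/234965)/(-341450) = -368008*1/52367 + (93707*(1/234965))*(-1/341450) = -368008/52367 + (93707/234965)*(-1/341450) = -368008/52367 - 93707/80228799250 = -29524844861548469/4201341530324750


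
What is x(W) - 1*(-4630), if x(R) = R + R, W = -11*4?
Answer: 4542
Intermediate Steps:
W = -44
x(R) = 2*R
x(W) - 1*(-4630) = 2*(-44) - 1*(-4630) = -88 + 4630 = 4542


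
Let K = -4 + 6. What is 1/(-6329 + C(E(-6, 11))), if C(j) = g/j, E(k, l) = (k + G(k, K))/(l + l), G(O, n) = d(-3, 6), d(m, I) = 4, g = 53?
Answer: -1/6912 ≈ -0.00014468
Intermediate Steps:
K = 2
G(O, n) = 4
E(k, l) = (4 + k)/(2*l) (E(k, l) = (k + 4)/(l + l) = (4 + k)/((2*l)) = (4 + k)*(1/(2*l)) = (4 + k)/(2*l))
C(j) = 53/j
1/(-6329 + C(E(-6, 11))) = 1/(-6329 + 53/(((½)*(4 - 6)/11))) = 1/(-6329 + 53/(((½)*(1/11)*(-2)))) = 1/(-6329 + 53/(-1/11)) = 1/(-6329 + 53*(-11)) = 1/(-6329 - 583) = 1/(-6912) = -1/6912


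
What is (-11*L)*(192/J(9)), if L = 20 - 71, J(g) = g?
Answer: 11968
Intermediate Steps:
L = -51
(-11*L)*(192/J(9)) = (-11*(-51))*(192/9) = 561*(192*(1/9)) = 561*(64/3) = 11968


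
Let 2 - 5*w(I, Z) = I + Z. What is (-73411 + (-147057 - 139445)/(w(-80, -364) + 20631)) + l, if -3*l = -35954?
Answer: -19095786209/310803 ≈ -61440.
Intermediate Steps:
l = 35954/3 (l = -1/3*(-35954) = 35954/3 ≈ 11985.)
w(I, Z) = 2/5 - I/5 - Z/5 (w(I, Z) = 2/5 - (I + Z)/5 = 2/5 + (-I/5 - Z/5) = 2/5 - I/5 - Z/5)
(-73411 + (-147057 - 139445)/(w(-80, -364) + 20631)) + l = (-73411 + (-147057 - 139445)/((2/5 - 1/5*(-80) - 1/5*(-364)) + 20631)) + 35954/3 = (-73411 - 286502/((2/5 + 16 + 364/5) + 20631)) + 35954/3 = (-73411 - 286502/(446/5 + 20631)) + 35954/3 = (-73411 - 286502/103601/5) + 35954/3 = (-73411 - 286502*5/103601) + 35954/3 = (-73411 - 1432510/103601) + 35954/3 = -7606885521/103601 + 35954/3 = -19095786209/310803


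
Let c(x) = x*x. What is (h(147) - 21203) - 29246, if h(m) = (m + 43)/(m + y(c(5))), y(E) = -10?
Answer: -6911323/137 ≈ -50448.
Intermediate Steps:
c(x) = x²
h(m) = (43 + m)/(-10 + m) (h(m) = (m + 43)/(m - 10) = (43 + m)/(-10 + m))
(h(147) - 21203) - 29246 = ((43 + 147)/(-10 + 147) - 21203) - 29246 = (190/137 - 21203) - 29246 = -2904621/137 - 29246 = -6911323/137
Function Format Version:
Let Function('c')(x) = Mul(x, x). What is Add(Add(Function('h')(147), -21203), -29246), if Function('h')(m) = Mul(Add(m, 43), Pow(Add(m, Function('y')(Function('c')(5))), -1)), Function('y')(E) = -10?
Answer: Rational(-6911323, 137) ≈ -50448.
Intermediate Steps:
Function('c')(x) = Pow(x, 2)
Function('h')(m) = Mul(Pow(Add(-10, m), -1), Add(43, m)) (Function('h')(m) = Mul(Add(m, 43), Pow(Add(m, -10), -1)) = Mul(Add(43, m), Pow(Add(-10, m), -1)) = Mul(Pow(Add(-10, m), -1), Add(43, m)))
Add(Add(Function('h')(147), -21203), -29246) = Add(Add(Mul(Pow(Add(-10, 147), -1), Add(43, 147)), -21203), -29246) = Add(Add(Mul(Pow(137, -1), 190), -21203), -29246) = Add(Add(Mul(Rational(1, 137), 190), -21203), -29246) = Add(Add(Rational(190, 137), -21203), -29246) = Add(Rational(-2904621, 137), -29246) = Rational(-6911323, 137)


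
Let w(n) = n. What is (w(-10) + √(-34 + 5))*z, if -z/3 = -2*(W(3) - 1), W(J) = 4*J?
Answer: -660 + 66*I*√29 ≈ -660.0 + 355.42*I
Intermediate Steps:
z = 66 (z = -(-6)*(4*3 - 1) = -(-6)*(12 - 1) = -(-6)*11 = -3*(-22) = 66)
(w(-10) + √(-34 + 5))*z = (-10 + √(-34 + 5))*66 = (-10 + √(-29))*66 = (-10 + I*√29)*66 = -660 + 66*I*√29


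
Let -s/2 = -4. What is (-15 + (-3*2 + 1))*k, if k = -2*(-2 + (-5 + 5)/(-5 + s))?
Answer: -80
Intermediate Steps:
s = 8 (s = -2*(-4) = 8)
k = 4 (k = -2*(-2 + (-5 + 5)/(-5 + 8)) = -2*(-2 + 0/3) = -2*(-2 + 0*(⅓)) = -2*(-2 + 0) = -2*(-2) = 4)
(-15 + (-3*2 + 1))*k = (-15 + (-3*2 + 1))*4 = (-15 + (-6 + 1))*4 = (-15 - 5)*4 = -20*4 = -80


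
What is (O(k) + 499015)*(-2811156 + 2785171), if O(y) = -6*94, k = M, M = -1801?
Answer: -12952249235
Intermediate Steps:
k = -1801
O(y) = -564
(O(k) + 499015)*(-2811156 + 2785171) = (-564 + 499015)*(-2811156 + 2785171) = 498451*(-25985) = -12952249235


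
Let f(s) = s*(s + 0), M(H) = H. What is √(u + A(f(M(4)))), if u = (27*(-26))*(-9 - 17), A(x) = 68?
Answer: 4*√1145 ≈ 135.35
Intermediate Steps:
f(s) = s² (f(s) = s*s = s²)
u = 18252 (u = -702*(-26) = 18252)
√(u + A(f(M(4)))) = √(18252 + 68) = √18320 = 4*√1145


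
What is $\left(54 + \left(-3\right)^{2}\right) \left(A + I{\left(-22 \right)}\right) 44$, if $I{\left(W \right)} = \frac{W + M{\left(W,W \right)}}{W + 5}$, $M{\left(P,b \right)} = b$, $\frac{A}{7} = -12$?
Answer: $- \frac{3836448}{17} \approx -2.2567 \cdot 10^{5}$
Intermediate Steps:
$A = -84$ ($A = 7 \left(-12\right) = -84$)
$I{\left(W \right)} = \frac{2 W}{5 + W}$ ($I{\left(W \right)} = \frac{W + W}{W + 5} = \frac{2 W}{5 + W}$)
$\left(54 + \left(-3\right)^{2}\right) \left(A + I{\left(-22 \right)}\right) 44 = \left(54 + \left(-3\right)^{2}\right) \left(-84 + 2 \left(-22\right) \frac{1}{5 - 22}\right) 44 = \left(54 + 9\right) \left(-84 + 2 \left(-22\right) \frac{1}{-17}\right) 44 = 63 \left(-84 + 2 \left(-22\right) \left(- \frac{1}{17}\right)\right) 44 = 63 \left(-84 + \frac{44}{17}\right) 44 = 63 \left(- \frac{1384}{17}\right) 44 = \left(- \frac{87192}{17}\right) 44 = - \frac{3836448}{17}$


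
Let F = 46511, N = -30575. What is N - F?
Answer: -77086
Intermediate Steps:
N - F = -30575 - 1*46511 = -30575 - 46511 = -77086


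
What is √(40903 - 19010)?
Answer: √21893 ≈ 147.96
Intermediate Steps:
√(40903 - 19010) = √21893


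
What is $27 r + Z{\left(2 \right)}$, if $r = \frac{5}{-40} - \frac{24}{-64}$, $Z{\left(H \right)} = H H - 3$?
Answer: $\frac{31}{4} \approx 7.75$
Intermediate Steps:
$Z{\left(H \right)} = -3 + H^{2}$ ($Z{\left(H \right)} = H^{2} - 3 = -3 + H^{2}$)
$r = \frac{1}{4}$ ($r = 5 \left(- \frac{1}{40}\right) - - \frac{3}{8} = - \frac{1}{8} + \frac{3}{8} = \frac{1}{4} \approx 0.25$)
$27 r + Z{\left(2 \right)} = 27 \cdot \frac{1}{4} - \left(3 - 2^{2}\right) = \frac{27}{4} + \left(-3 + 4\right) = \frac{27}{4} + 1 = \frac{31}{4}$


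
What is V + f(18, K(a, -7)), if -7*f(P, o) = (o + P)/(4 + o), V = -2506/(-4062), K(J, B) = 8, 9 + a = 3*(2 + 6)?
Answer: 8741/28434 ≈ 0.30741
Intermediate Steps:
a = 15 (a = -9 + 3*(2 + 6) = -9 + 3*8 = -9 + 24 = 15)
V = 1253/2031 (V = -2506*(-1/4062) = 1253/2031 ≈ 0.61694)
f(P, o) = -(P + o)/(7*(4 + o)) (f(P, o) = -(o + P)/(7*(4 + o)) = -(P + o)/(7*(4 + o)))
V + f(18, K(a, -7)) = 1253/2031 + (-1*18 - 1*8)/(7*(4 + 8)) = 1253/2031 + (1/7)*(-18 - 8)/12 = 1253/2031 + (1/7)*(1/12)*(-26) = 1253/2031 - 13/42 = 8741/28434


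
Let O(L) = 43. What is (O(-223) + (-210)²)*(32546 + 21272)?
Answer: 2375687974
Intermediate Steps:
(O(-223) + (-210)²)*(32546 + 21272) = (43 + (-210)²)*(32546 + 21272) = (43 + 44100)*53818 = 44143*53818 = 2375687974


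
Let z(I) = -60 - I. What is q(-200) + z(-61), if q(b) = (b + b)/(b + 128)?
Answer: 59/9 ≈ 6.5556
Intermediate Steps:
q(b) = 2*b/(128 + b) (q(b) = (2*b)/(128 + b) = 2*b/(128 + b))
q(-200) + z(-61) = 2*(-200)/(128 - 200) + (-60 - 1*(-61)) = 2*(-200)/(-72) + (-60 + 61) = 2*(-200)*(-1/72) + 1 = 50/9 + 1 = 59/9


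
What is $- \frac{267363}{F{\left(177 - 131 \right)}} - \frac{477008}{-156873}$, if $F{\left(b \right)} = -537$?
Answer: $\frac{14066063065}{28080267} \approx 500.92$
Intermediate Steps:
$- \frac{267363}{F{\left(177 - 131 \right)}} - \frac{477008}{-156873} = - \frac{267363}{-537} - \frac{477008}{-156873} = \left(-267363\right) \left(- \frac{1}{537}\right) - - \frac{477008}{156873} = \frac{89121}{179} + \frac{477008}{156873} = \frac{14066063065}{28080267}$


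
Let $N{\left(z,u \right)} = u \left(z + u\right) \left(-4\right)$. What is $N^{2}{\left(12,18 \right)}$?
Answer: $4665600$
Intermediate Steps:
$N{\left(z,u \right)} = - 4 u \left(u + z\right)$ ($N{\left(z,u \right)} = u \left(u + z\right) \left(-4\right) = - 4 u \left(u + z\right)$)
$N^{2}{\left(12,18 \right)} = \left(\left(-4\right) 18 \left(18 + 12\right)\right)^{2} = \left(\left(-4\right) 18 \cdot 30\right)^{2} = \left(-2160\right)^{2} = 4665600$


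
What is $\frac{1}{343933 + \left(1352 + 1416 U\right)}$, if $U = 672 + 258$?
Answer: $\frac{1}{1662165} \approx 6.0163 \cdot 10^{-7}$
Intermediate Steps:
$U = 930$
$\frac{1}{343933 + \left(1352 + 1416 U\right)} = \frac{1}{343933 + \left(1352 + 1416 \cdot 930\right)} = \frac{1}{343933 + \left(1352 + 1316880\right)} = \frac{1}{343933 + 1318232} = \frac{1}{1662165}$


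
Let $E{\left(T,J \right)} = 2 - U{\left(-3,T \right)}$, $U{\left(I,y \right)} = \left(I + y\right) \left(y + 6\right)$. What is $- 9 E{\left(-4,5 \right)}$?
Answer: $-144$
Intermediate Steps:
$U{\left(I,y \right)} = \left(6 + y\right) \left(I + y\right)$ ($U{\left(I,y \right)} = \left(I + y\right) \left(6 + y\right) = \left(6 + y\right) \left(I + y\right)$)
$E{\left(T,J \right)} = 20 - T^{2} - 3 T$ ($E{\left(T,J \right)} = 2 - \left(T^{2} + 6 \left(-3\right) + 6 T - 3 T\right) = 2 - \left(T^{2} - 18 + 6 T - 3 T\right) = 2 - \left(-18 + T^{2} + 3 T\right) = 20 - T^{2} - 3 T$)
$- 9 E{\left(-4,5 \right)} = - 9 \left(20 - \left(-4\right)^{2} - -12\right) = - 9 \left(20 - 16 + 12\right) = \left(-9\right) 16 = -144$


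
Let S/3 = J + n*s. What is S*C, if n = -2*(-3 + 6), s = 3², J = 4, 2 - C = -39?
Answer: -6150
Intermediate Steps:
C = 41 (C = 2 - 1*(-39) = 2 + 39 = 41)
s = 9
n = -6 (n = -2*3 = -6)
S = -150 (S = 3*(4 - 6*9) = 3*(4 - 54) = 3*(-50) = -150)
S*C = -150*41 = -6150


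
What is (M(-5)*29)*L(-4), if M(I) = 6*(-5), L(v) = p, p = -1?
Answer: 870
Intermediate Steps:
L(v) = -1
M(I) = -30
(M(-5)*29)*L(-4) = -30*29*(-1) = -870*(-1) = 870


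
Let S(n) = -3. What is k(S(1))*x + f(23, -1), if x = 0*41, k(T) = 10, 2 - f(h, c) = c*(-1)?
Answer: 1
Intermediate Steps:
f(h, c) = 2 + c (f(h, c) = 2 - c*(-1) = 2 - (-1)*c = 2 + c)
x = 0
k(S(1))*x + f(23, -1) = 10*0 + (2 - 1) = 0 + 1 = 1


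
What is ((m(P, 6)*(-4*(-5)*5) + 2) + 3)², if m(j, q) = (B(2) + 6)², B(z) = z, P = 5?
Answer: 41024025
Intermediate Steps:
m(j, q) = 64 (m(j, q) = (2 + 6)² = 8² = 64)
((m(P, 6)*(-4*(-5)*5) + 2) + 3)² = ((64*(-4*(-5)*5) + 2) + 3)² = ((64*(20*5) + 2) + 3)² = ((64*100 + 2) + 3)² = ((6400 + 2) + 3)² = (6402 + 3)² = 6405² = 41024025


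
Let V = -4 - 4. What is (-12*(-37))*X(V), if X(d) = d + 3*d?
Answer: -14208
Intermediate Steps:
V = -8
X(d) = 4*d
(-12*(-37))*X(V) = (-12*(-37))*(4*(-8)) = 444*(-32) = -14208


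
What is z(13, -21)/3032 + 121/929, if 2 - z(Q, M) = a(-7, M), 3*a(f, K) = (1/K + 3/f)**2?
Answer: 243868445/1863265572 ≈ 0.13088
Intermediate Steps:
a(f, K) = (1/K + 3/f)**2/3
z(Q, M) = 2 - (-7 + 3*M)**2/(147*M**2) (z(Q, M) = 2 - (-7 + 3*M)**2/(3*M**2*(-7)**2) = 2 - (-7 + 3*M)**2/(3*M**2*49) = 2 - (-7 + 3*M)**2/(147*M**2))
z(13, -21)/3032 + 121/929 = ((1/147)*(-49 + 42*(-21) + 285*(-21)**2)/(-21)**2)/3032 + 121/929 = ((1/147)*(1/441)*(-49 - 882 + 285*441))*(1/3032) + 121*(1/929) = ((1/147)*(1/441)*(-49 - 882 + 125685))*(1/3032) + 121/929 = ((1/147)*(1/441)*124754)*(1/3032) + 121/929 = (2546/1323)*(1/3032) + 121/929 = 1273/2005668 + 121/929 = 243868445/1863265572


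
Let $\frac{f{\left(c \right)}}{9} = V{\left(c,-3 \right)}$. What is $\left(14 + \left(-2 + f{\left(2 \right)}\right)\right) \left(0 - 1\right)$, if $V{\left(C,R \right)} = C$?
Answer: $-30$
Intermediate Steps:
$f{\left(c \right)} = 9 c$
$\left(14 + \left(-2 + f{\left(2 \right)}\right)\right) \left(0 - 1\right) = \left(14 + \left(-2 + 9 \cdot 2\right)\right) \left(0 - 1\right) = \left(14 + \left(-2 + 18\right)\right) \left(0 - 1\right) = \left(14 + 16\right) \left(-1\right) = 30 \left(-1\right) = -30$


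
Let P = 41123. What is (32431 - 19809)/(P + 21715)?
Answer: 6311/31419 ≈ 0.20087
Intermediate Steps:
(32431 - 19809)/(P + 21715) = (32431 - 19809)/(41123 + 21715) = 12622/62838 = 12622*(1/62838) = 6311/31419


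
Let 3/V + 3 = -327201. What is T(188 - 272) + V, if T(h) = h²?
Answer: 769583807/109068 ≈ 7056.0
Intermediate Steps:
V = -1/109068 (V = 3/(-3 - 327201) = 3/(-327204) = 3*(-1/327204) = -1/109068 ≈ -9.1686e-6)
T(188 - 272) + V = (188 - 272)² - 1/109068 = (-84)² - 1/109068 = 7056 - 1/109068 = 769583807/109068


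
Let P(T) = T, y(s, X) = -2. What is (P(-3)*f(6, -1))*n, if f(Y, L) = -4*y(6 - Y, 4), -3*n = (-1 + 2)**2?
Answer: 8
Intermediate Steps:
n = -1/3 (n = -(-1 + 2)**2/3 = -1/3*1**2 = -1/3*1 = -1/3 ≈ -0.33333)
f(Y, L) = 8 (f(Y, L) = -4*(-2) = 8)
(P(-3)*f(6, -1))*n = -3*8*(-1/3) = -24*(-1/3) = 8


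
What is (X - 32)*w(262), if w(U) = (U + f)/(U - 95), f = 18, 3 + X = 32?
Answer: -840/167 ≈ -5.0299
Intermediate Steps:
X = 29 (X = -3 + 32 = 29)
w(U) = (18 + U)/(-95 + U) (w(U) = (U + 18)/(U - 95) = (18 + U)/(-95 + U))
(X - 32)*w(262) = (29 - 32)*((18 + 262)/(-95 + 262)) = -3*280/167 = -840/167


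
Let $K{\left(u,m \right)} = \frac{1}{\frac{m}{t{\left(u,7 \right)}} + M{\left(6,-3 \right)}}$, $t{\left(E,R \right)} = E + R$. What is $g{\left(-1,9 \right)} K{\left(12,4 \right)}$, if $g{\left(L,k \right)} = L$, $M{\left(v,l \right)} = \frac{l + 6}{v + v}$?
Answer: $- \frac{76}{35} \approx -2.1714$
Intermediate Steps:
$M{\left(v,l \right)} = \frac{6 + l}{2 v}$
$K{\left(u,m \right)} = \frac{1}{\frac{1}{4} + \frac{m}{7 + u}}$ ($K{\left(u,m \right)} = \frac{1}{\frac{m}{u + 7} + \frac{6 - 3}{2 \cdot 6}} = \frac{1}{\frac{m}{7 + u} + \frac{1}{2} \cdot \frac{1}{6} \cdot 3} = \frac{1}{\frac{m}{7 + u} + \frac{1}{4}} = \frac{1}{\frac{1}{4} + \frac{m}{7 + u}}$)
$g{\left(-1,9 \right)} K{\left(12,4 \right)} = - \frac{4 \left(7 + 12\right)}{7 + 12 + 4 \cdot 4} = - \frac{4 \cdot 19}{7 + 12 + 16} = - \frac{4 \cdot 19}{35} = \left(-1\right) \frac{76}{35} = - \frac{76}{35}$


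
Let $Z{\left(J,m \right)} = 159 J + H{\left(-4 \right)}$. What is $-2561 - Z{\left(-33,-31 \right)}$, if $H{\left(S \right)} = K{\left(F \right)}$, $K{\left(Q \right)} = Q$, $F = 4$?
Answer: $2682$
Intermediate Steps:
$H{\left(S \right)} = 4$
$Z{\left(J,m \right)} = 4 + 159 J$ ($Z{\left(J,m \right)} = 159 J + 4 = 4 + 159 J$)
$-2561 - Z{\left(-33,-31 \right)} = -2561 - \left(4 + 159 \left(-33\right)\right) = -2561 - \left(4 - 5247\right) = -2561 - -5243 = -2561 + 5243 = 2682$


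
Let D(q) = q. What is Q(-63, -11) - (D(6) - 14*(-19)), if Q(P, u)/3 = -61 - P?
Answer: -266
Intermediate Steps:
Q(P, u) = -183 - 3*P (Q(P, u) = 3*(-61 - P) = -183 - 3*P)
Q(-63, -11) - (D(6) - 14*(-19)) = (-183 - 3*(-63)) - (6 - 14*(-19)) = (-183 + 189) - (6 + 266) = 6 - 1*272 = 6 - 272 = -266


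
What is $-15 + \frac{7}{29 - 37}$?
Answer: $- \frac{127}{8} \approx -15.875$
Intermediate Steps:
$-15 + \frac{7}{29 - 37} = -15 + \frac{7}{-8} = -15 + 7 \left(- \frac{1}{8}\right) = -15 - \frac{7}{8} = - \frac{127}{8}$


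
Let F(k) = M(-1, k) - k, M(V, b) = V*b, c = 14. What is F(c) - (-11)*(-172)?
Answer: -1920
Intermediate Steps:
F(k) = -2*k (F(k) = -k - k = -2*k)
F(c) - (-11)*(-172) = -2*14 - (-11)*(-172) = -28 - 11*172 = -28 - 1892 = -1920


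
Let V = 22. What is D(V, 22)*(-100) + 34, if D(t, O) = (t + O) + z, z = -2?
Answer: -4166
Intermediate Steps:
D(t, O) = -2 + O + t (D(t, O) = (t + O) - 2 = (O + t) - 2 = -2 + O + t)
D(V, 22)*(-100) + 34 = (-2 + 22 + 22)*(-100) + 34 = 42*(-100) + 34 = -4200 + 34 = -4166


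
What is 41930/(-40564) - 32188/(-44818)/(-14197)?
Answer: -6670143531453/6452527101586 ≈ -1.0337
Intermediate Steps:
41930/(-40564) - 32188/(-44818)/(-14197) = 41930*(-1/40564) - 32188*(-1/44818)*(-1/14197) = -20965/20282 + (16094/22409)*(-1/14197) = -20965/20282 - 16094/318140573 = -6670143531453/6452527101586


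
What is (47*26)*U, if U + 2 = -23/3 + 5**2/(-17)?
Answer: -694096/51 ≈ -13610.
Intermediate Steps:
U = -568/51 (U = -2 + (-23/3 + 5**2/(-17)) = -2 + (-23*1/3 + 25*(-1/17)) = -2 + (-23/3 - 25/17) = -2 - 466/51 = -568/51 ≈ -11.137)
(47*26)*U = (47*26)*(-568/51) = 1222*(-568/51) = -694096/51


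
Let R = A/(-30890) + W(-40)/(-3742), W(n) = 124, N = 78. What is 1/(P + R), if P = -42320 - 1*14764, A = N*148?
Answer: -28897595/1649602069982 ≈ -1.7518e-5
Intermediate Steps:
A = 11544 (A = 78*148 = 11544)
P = -57084 (P = -42320 - 14764 = -57084)
R = -11757002/28897595 (R = 11544/(-30890) + 124/(-3742) = 11544*(-1/30890) + 124*(-1/3742) = -5772/15445 - 62/1871 = -11757002/28897595 ≈ -0.40685)
1/(P + R) = 1/(-57084 - 11757002/28897595) = 1/(-1649602069982/28897595) = -28897595/1649602069982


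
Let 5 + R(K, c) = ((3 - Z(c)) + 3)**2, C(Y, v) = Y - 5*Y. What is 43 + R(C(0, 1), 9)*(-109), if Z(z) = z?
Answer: -393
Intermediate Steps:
C(Y, v) = -4*Y
R(K, c) = -5 + (6 - c)**2 (R(K, c) = -5 + ((3 - c) + 3)**2 = -5 + (6 - c)**2)
43 + R(C(0, 1), 9)*(-109) = 43 + (-5 + (-6 + 9)**2)*(-109) = 43 + (-5 + 3**2)*(-109) = 43 + (-5 + 9)*(-109) = 43 + 4*(-109) = 43 - 436 = -393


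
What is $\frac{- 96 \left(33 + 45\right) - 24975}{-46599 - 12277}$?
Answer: $\frac{32463}{58876} \approx 0.55138$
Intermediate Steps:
$\frac{- 96 \left(33 + 45\right) - 24975}{-46599 - 12277} = \frac{\left(-96\right) 78 - 24975}{-58876} = \left(-7488 - 24975\right) \left(- \frac{1}{58876}\right) = \left(-32463\right) \left(- \frac{1}{58876}\right) = \frac{32463}{58876}$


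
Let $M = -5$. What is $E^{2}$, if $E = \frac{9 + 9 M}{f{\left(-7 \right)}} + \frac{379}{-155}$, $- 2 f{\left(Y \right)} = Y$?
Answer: $\frac{190798969}{1177225} \approx 162.08$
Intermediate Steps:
$f{\left(Y \right)} = - \frac{Y}{2}$
$E = - \frac{13813}{1085}$ ($E = \frac{9 + 9 \left(-5\right)}{\left(- \frac{1}{2}\right) \left(-7\right)} + \frac{379}{-155} = \frac{9 - 45}{\frac{7}{2}} + 379 \left(- \frac{1}{155}\right) = \left(-36\right) \frac{2}{7} - \frac{379}{155} = - \frac{72}{7} - \frac{379}{155} = - \frac{13813}{1085} \approx -12.731$)
$E^{2} = \left(- \frac{13813}{1085}\right)^{2} = \frac{190798969}{1177225}$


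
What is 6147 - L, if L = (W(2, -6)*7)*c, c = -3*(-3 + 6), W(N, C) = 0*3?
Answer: 6147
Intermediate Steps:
W(N, C) = 0
c = -9 (c = -3*3 = -9)
L = 0 (L = (0*7)*(-9) = 0*(-9) = 0)
6147 - L = 6147 - 1*0 = 6147 + 0 = 6147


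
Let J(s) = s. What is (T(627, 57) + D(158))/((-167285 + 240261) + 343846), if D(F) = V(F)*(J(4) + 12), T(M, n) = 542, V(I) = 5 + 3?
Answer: 335/208411 ≈ 0.0016074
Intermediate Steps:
V(I) = 8
D(F) = 128 (D(F) = 8*(4 + 12) = 8*16 = 128)
(T(627, 57) + D(158))/((-167285 + 240261) + 343846) = (542 + 128)/((-167285 + 240261) + 343846) = 670/(72976 + 343846) = 670/416822 = 670*(1/416822) = 335/208411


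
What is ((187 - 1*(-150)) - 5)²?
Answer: 110224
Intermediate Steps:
((187 - 1*(-150)) - 5)² = ((187 + 150) - 5)² = (337 - 5)² = 332² = 110224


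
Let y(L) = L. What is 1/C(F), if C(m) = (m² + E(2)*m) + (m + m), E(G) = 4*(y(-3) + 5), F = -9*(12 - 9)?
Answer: 1/459 ≈ 0.0021787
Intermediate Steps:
F = -27 (F = -9*3 = -27)
E(G) = 8 (E(G) = 4*(-3 + 5) = 4*2 = 8)
C(m) = m² + 10*m (C(m) = (m² + 8*m) + (m + m) = (m² + 8*m) + 2*m = m² + 10*m)
1/C(F) = 1/(-27*(10 - 27)) = 1/(-27*(-17)) = 1/459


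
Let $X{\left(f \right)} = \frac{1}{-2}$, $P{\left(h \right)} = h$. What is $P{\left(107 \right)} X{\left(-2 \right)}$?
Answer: $- \frac{107}{2} \approx -53.5$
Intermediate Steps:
$X{\left(f \right)} = - \frac{1}{2}$
$P{\left(107 \right)} X{\left(-2 \right)} = 107 \left(- \frac{1}{2}\right) = - \frac{107}{2}$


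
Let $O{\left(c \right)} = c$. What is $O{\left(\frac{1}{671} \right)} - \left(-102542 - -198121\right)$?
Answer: $- \frac{64133508}{671} \approx -95579.0$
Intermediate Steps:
$O{\left(\frac{1}{671} \right)} - \left(-102542 - -198121\right) = \frac{1}{671} - \left(-102542 - -198121\right) = \frac{1}{671} - \left(-102542 + 198121\right) = \frac{1}{671} - 95579 = - \frac{64133508}{671}$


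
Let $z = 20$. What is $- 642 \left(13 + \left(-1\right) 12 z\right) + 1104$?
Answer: $146838$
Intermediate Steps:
$- 642 \left(13 + \left(-1\right) 12 z\right) + 1104 = - 642 \left(13 + \left(-1\right) 12 \cdot 20\right) + 1104 = - 642 \left(13 - 240\right) + 1104 = \left(-642\right) \left(-227\right) + 1104 = 145734 + 1104 = 146838$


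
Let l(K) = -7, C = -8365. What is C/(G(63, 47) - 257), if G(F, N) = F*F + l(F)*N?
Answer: -8365/3383 ≈ -2.4727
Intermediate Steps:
G(F, N) = F² - 7*N (G(F, N) = F*F - 7*N = F² - 7*N)
C/(G(63, 47) - 257) = -8365/((63² - 7*47) - 257) = -8365/((3969 - 329) - 257) = -8365/(3640 - 257) = -8365/3383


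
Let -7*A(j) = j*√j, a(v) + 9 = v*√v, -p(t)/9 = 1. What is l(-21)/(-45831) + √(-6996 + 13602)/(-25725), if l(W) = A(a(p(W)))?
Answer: -√734/8575 + 9*(-1 - 3*I)^(3/2)/106939 ≈ -0.0036112 - 0.00014111*I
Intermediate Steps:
p(t) = -9 (p(t) = -9*1 = -9)
a(v) = -9 + v^(3/2) (a(v) = -9 + v*√v = -9 + v^(3/2))
A(j) = -j^(3/2)/7 (A(j) = -j*√j/7 = -j^(3/2)/7)
l(W) = -(-9 - 27*I)^(3/2)/7 (l(W) = -(-9 + (-9)^(3/2))^(3/2)/7 = -(-9 - 27*I)^(3/2)/7)
l(-21)/(-45831) + √(-6996 + 13602)/(-25725) = -27*(-1 - 3*I)^(3/2)/7/(-45831) + √(-6996 + 13602)/(-25725) = -27*(-1 - 3*I)^(3/2)/7*(-1/45831) + √6606*(-1/25725) = 9*(-1 - 3*I)^(3/2)/106939 + (3*√734)*(-1/25725) = 9*(-1 - 3*I)^(3/2)/106939 - √734/8575 = -√734/8575 + 9*(-1 - 3*I)^(3/2)/106939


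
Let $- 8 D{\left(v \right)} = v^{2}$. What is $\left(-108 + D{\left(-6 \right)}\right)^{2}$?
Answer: $\frac{50625}{4} \approx 12656.0$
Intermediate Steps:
$D{\left(v \right)} = - \frac{v^{2}}{8}$
$\left(-108 + D{\left(-6 \right)}\right)^{2} = \left(-108 - \frac{\left(-6\right)^{2}}{8}\right)^{2} = \left(-108 - \frac{9}{2}\right)^{2} = \left(- \frac{225}{2}\right)^{2} = \frac{50625}{4}$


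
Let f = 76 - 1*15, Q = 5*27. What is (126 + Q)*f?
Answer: 15921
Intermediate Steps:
Q = 135
f = 61 (f = 76 - 15 = 61)
(126 + Q)*f = (126 + 135)*61 = 261*61 = 15921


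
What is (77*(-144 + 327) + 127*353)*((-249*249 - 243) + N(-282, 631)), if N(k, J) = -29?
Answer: -3669249706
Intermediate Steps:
(77*(-144 + 327) + 127*353)*((-249*249 - 243) + N(-282, 631)) = (77*(-144 + 327) + 127*353)*((-249*249 - 243) - 29) = (77*183 + 44831)*((-62001 - 243) - 29) = (14091 + 44831)*(-62244 - 29) = 58922*(-62273) = -3669249706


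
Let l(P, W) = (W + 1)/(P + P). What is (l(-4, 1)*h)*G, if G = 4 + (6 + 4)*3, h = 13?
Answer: -221/2 ≈ -110.50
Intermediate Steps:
l(P, W) = (1 + W)/(2*P) (l(P, W) = (1 + W)/((2*P)) = (1 + W)*(1/(2*P)) = (1 + W)/(2*P))
G = 34 (G = 4 + 10*3 = 4 + 30 = 34)
(l(-4, 1)*h)*G = (((½)*(1 + 1)/(-4))*13)*34 = (((½)*(-¼)*2)*13)*34 = -¼*13*34 = -13/4*34 = -221/2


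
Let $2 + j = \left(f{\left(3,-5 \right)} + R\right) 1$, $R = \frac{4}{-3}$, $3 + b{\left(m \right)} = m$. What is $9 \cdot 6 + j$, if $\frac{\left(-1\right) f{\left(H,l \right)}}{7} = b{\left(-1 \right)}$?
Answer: $\frac{236}{3} \approx 78.667$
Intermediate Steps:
$b{\left(m \right)} = -3 + m$
$f{\left(H,l \right)} = 28$ ($f{\left(H,l \right)} = - 7 \left(-3 - 1\right) = \left(-7\right) \left(-4\right) = 28$)
$R = - \frac{4}{3}$ ($R = 4 \left(- \frac{1}{3}\right) = - \frac{4}{3} \approx -1.3333$)
$j = \frac{74}{3}$ ($j = -2 + \left(28 - \frac{4}{3}\right) 1 = -2 + \frac{80}{3} \cdot 1 = -2 + \frac{80}{3} = \frac{74}{3} \approx 24.667$)
$9 \cdot 6 + j = 9 \cdot 6 + \frac{74}{3} = 54 + \frac{74}{3} = \frac{236}{3}$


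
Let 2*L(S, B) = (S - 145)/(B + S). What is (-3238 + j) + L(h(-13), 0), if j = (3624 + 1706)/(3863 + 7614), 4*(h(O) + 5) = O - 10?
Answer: -3188368685/987022 ≈ -3230.3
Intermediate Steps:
h(O) = -15/2 + O/4 (h(O) = -5 + (O - 10)/4 = -5 + (-10 + O)/4 = -5 + (-5/2 + O/4) = -15/2 + O/4)
L(S, B) = (-145 + S)/(2*(B + S)) (L(S, B) = ((S - 145)/(B + S))/2 = ((-145 + S)/(B + S))/2 = (-145 + S)/(2*(B + S)))
j = 5330/11477 ≈ 0.46441
(-3238 + j) + L(h(-13), 0) = (-3238 + 5330/11477) + (-145 + (-15/2 + (¼)*(-13)))/(2*(0 + (-15/2 + (¼)*(-13)))) = -37157196/11477 + (-145 + (-15/2 - 13/4))/(2*(0 + (-15/2 - 13/4))) = -37157196/11477 + (-145 - 43/4)/(2*(0 - 43/4)) = -37157196/11477 + (½)*(-623/4)/(-43/4) = -37157196/11477 + (½)*(-4/43)*(-623/4) = -37157196/11477 + 623/86 = -3188368685/987022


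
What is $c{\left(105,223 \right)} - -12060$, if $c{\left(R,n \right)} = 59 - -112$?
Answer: $12231$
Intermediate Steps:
$c{\left(R,n \right)} = 171$ ($c{\left(R,n \right)} = 59 + 112 = 171$)
$c{\left(105,223 \right)} - -12060 = 171 - -12060 = 171 + 12060 = 12231$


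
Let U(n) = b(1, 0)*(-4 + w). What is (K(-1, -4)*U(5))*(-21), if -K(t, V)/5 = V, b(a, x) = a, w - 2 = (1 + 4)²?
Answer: -9660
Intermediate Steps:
w = 27 (w = 2 + (1 + 4)² = 2 + 5² = 2 + 25 = 27)
K(t, V) = -5*V
U(n) = 23 (U(n) = 1*(-4 + 27) = 1*23 = 23)
(K(-1, -4)*U(5))*(-21) = (-5*(-4)*23)*(-21) = (20*23)*(-21) = 460*(-21) = -9660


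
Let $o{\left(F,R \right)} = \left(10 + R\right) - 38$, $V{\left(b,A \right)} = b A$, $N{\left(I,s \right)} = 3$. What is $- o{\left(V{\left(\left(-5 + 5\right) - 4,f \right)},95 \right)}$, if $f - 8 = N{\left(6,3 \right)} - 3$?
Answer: $-67$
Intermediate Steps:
$f = 8$ ($f = 8 + \left(3 - 3\right) = 8 + 0 = 8$)
$V{\left(b,A \right)} = A b$
$o{\left(F,R \right)} = -28 + R$
$- o{\left(V{\left(\left(-5 + 5\right) - 4,f \right)},95 \right)} = - (-28 + 95) = \left(-1\right) 67 = -67$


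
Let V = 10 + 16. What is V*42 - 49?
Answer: 1043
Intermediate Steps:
V = 26
V*42 - 49 = 26*42 - 49 = 1092 - 49 = 1043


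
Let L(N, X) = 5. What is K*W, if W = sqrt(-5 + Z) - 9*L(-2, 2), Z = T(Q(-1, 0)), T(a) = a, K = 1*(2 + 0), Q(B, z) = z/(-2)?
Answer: -90 + 2*I*sqrt(5) ≈ -90.0 + 4.4721*I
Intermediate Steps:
Q(B, z) = -z/2 (Q(B, z) = z*(-1/2) = -z/2)
K = 2 (K = 1*2 = 2)
Z = 0 (Z = -1/2*0 = 0)
W = -45 + I*sqrt(5) (W = sqrt(-5 + 0) - 9*5 = sqrt(-5) - 45 = I*sqrt(5) - 45 = -45 + I*sqrt(5) ≈ -45.0 + 2.2361*I)
K*W = 2*(-45 + I*sqrt(5)) = -90 + 2*I*sqrt(5)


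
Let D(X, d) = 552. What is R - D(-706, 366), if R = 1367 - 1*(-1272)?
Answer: 2087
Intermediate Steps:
R = 2639 (R = 1367 + 1272 = 2639)
R - D(-706, 366) = 2639 - 1*552 = 2639 - 552 = 2087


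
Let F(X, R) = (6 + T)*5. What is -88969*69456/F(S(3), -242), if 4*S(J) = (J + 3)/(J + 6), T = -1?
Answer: -6179430864/25 ≈ -2.4718e+8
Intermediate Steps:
S(J) = (3 + J)/(4*(6 + J)) (S(J) = ((J + 3)/(J + 6))/4 = ((3 + J)/(6 + J))/4 = (3 + J)/(4*(6 + J)))
F(X, R) = 25 (F(X, R) = (6 - 1)*5 = 5*5 = 25)
-88969*69456/F(S(3), -242) = -88969/(25/69456) = -88969/(25*(1/69456)) = -88969/25/69456 = -88969*69456/25 = -6179430864/25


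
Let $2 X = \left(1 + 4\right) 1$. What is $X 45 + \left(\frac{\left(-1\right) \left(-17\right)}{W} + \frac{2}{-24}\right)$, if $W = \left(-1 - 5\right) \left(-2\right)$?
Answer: $\frac{683}{6} \approx 113.83$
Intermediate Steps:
$X = \frac{5}{2}$ ($X = \frac{\left(1 + 4\right) 1}{2} = \frac{5 \cdot 1}{2} = \frac{1}{2} \cdot 5 = \frac{5}{2} \approx 2.5$)
$W = 12$ ($W = \left(-6\right) \left(-2\right) = 12$)
$X 45 + \left(\frac{\left(-1\right) \left(-17\right)}{W} + \frac{2}{-24}\right) = \frac{5}{2} \cdot 45 + \left(\frac{\left(-1\right) \left(-17\right)}{12} + \frac{2}{-24}\right) = \frac{225}{2} + \left(17 \cdot \frac{1}{12} + 2 \left(- \frac{1}{24}\right)\right) = \frac{225}{2} + \left(\frac{17}{12} - \frac{1}{12}\right) = \frac{225}{2} + \frac{4}{3} = \frac{683}{6}$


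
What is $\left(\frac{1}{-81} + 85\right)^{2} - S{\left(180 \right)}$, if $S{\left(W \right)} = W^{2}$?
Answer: $- \frac{165186944}{6561} \approx -25177.0$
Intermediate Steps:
$\left(\frac{1}{-81} + 85\right)^{2} - S{\left(180 \right)} = \left(\frac{1}{-81} + 85\right)^{2} - 180^{2} = \left(- \frac{1}{81} + 85\right)^{2} - 32400 = \left(\frac{6884}{81}\right)^{2} - 32400 = \frac{47389456}{6561} - 32400 = - \frac{165186944}{6561}$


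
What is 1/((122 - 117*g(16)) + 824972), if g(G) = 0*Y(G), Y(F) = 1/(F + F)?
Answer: 1/825094 ≈ 1.2120e-6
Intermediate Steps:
Y(F) = 1/(2*F)
g(G) = 0 (g(G) = 0*(1/(2*G)) = 0)
1/((122 - 117*g(16)) + 824972) = 1/((122 - 117*0) + 824972) = 1/((122 + 0) + 824972) = 1/(122 + 824972) = 1/825094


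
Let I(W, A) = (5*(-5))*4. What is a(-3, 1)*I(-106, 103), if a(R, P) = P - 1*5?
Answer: 400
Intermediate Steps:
a(R, P) = -5 + P (a(R, P) = P - 5 = -5 + P)
I(W, A) = -100 (I(W, A) = -25*4 = -100)
a(-3, 1)*I(-106, 103) = (-5 + 1)*(-100) = -4*(-100) = 400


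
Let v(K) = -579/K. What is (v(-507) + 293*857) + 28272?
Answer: 47214230/169 ≈ 2.7937e+5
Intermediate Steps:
(v(-507) + 293*857) + 28272 = (-579/(-507) + 293*857) + 28272 = (-579*(-1/507) + 251101) + 28272 = (193/169 + 251101) + 28272 = 42436262/169 + 28272 = 47214230/169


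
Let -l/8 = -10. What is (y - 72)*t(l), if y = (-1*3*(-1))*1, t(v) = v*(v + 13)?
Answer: -513360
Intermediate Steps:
l = 80 (l = -8*(-10) = 80)
t(v) = v*(13 + v)
y = 3 (y = -3*(-1)*1 = 3*1 = 3)
(y - 72)*t(l) = (3 - 72)*(80*(13 + 80)) = -5520*93 = -69*7440 = -513360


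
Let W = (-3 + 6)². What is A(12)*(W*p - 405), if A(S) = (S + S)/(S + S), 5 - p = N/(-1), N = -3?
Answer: -387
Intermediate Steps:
p = 2 (p = 5 - (-3)/(-1) = 5 - (-3)*(-1) = 5 - 1*3 = 5 - 3 = 2)
A(S) = 1 (A(S) = (2*S)/((2*S)) = (2*S)*(1/(2*S)) = 1)
W = 9 (W = 3² = 9)
A(12)*(W*p - 405) = 1*(9*2 - 405) = 1*(18 - 405) = 1*(-387) = -387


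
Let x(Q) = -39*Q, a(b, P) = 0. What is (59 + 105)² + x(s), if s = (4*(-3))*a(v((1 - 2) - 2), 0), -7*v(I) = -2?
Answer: 26896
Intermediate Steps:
v(I) = 2/7 (v(I) = -⅐*(-2) = 2/7)
s = 0 (s = (4*(-3))*0 = -12*0 = 0)
(59 + 105)² + x(s) = (59 + 105)² - 39*0 = 164² + 0 = 26896 + 0 = 26896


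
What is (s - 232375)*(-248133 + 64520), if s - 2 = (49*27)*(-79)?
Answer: 61857383570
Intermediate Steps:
s = -104515 (s = 2 + (49*27)*(-79) = 2 + 1323*(-79) = 2 - 104517 = -104515)
(s - 232375)*(-248133 + 64520) = (-104515 - 232375)*(-248133 + 64520) = -336890*(-183613) = 61857383570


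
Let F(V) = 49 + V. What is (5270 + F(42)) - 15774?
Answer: -10413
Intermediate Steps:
(5270 + F(42)) - 15774 = (5270 + (49 + 42)) - 15774 = (5270 + 91) - 15774 = 5361 - 15774 = -10413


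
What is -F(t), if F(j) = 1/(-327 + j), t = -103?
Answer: 1/430 ≈ 0.0023256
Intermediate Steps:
-F(t) = -1/(-327 - 103) = -1/(-430) = -1*(-1/430) = 1/430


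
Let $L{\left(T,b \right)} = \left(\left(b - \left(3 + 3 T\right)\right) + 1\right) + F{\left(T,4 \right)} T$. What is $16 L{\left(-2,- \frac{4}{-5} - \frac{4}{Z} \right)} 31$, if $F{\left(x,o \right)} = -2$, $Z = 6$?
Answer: $\frac{60512}{15} \approx 4034.1$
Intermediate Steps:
$L{\left(T,b \right)} = -2 + b - 5 T$ ($L{\left(T,b \right)} = \left(\left(b - \left(3 + 3 T\right)\right) + 1\right) - 2 T = \left(\left(-3 + b - 3 T\right) + 1\right) - 2 T = \left(-2 + b - 3 T\right) - 2 T = -2 + b - 5 T$)
$16 L{\left(-2,- \frac{4}{-5} - \frac{4}{Z} \right)} 31 = 16 \left(-2 - \left(- \frac{4}{5} + \frac{2}{3}\right) - -10\right) 31 = 16 \left(-2 - - \frac{2}{15} + 10\right) 31 = 16 \left(-2 + \left(\frac{4}{5} - \frac{2}{3}\right) + 10\right) 31 = 16 \left(-2 + \frac{2}{15} + 10\right) 31 = 16 \cdot \frac{122}{15} \cdot 31 = \frac{1952}{15} \cdot 31 = \frac{60512}{15}$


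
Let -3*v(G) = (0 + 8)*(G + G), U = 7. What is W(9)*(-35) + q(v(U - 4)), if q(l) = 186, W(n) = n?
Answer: -129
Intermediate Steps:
v(G) = -16*G/3 (v(G) = -(0 + 8)*(G + G)/3 = -8*2*G/3 = -16*G/3)
W(9)*(-35) + q(v(U - 4)) = 9*(-35) + 186 = -315 + 186 = -129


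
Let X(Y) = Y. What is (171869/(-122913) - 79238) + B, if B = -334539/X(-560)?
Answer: -773290002739/9833040 ≈ -78642.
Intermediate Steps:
B = 334539/560 (B = -334539/(-560) = -334539*(-1/560) = 334539/560 ≈ 597.39)
(171869/(-122913) - 79238) + B = (171869/(-122913) - 79238) + 334539/560 = (171869*(-1/122913) - 79238) + 334539/560 = (-171869/122913 - 79238) + 334539/560 = -9739552163/122913 + 334539/560 = -773290002739/9833040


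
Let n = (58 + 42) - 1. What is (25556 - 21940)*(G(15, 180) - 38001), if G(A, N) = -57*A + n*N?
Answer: -76066176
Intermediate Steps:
n = 99 (n = 100 - 1 = 99)
G(A, N) = -57*A + 99*N
(25556 - 21940)*(G(15, 180) - 38001) = (25556 - 21940)*((-57*15 + 99*180) - 38001) = 3616*((-855 + 17820) - 38001) = 3616*(16965 - 38001) = 3616*(-21036) = -76066176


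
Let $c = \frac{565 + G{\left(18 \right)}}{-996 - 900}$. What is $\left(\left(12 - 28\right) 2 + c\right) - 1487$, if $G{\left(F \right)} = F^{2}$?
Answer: $- \frac{2880913}{1896} \approx -1519.5$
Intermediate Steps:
$c = - \frac{889}{1896}$ ($c = \frac{565 + 18^{2}}{-996 - 900} = \frac{565 + 324}{-996 - 900} = \frac{889}{-1896} = 889 \left(- \frac{1}{1896}\right) = - \frac{889}{1896} \approx -0.46888$)
$\left(\left(12 - 28\right) 2 + c\right) - 1487 = \left(\left(12 - 28\right) 2 - \frac{889}{1896}\right) - 1487 = \left(\left(-16\right) 2 - \frac{889}{1896}\right) - 1487 = \left(-32 - \frac{889}{1896}\right) - 1487 = - \frac{61561}{1896} - 1487 = - \frac{2880913}{1896}$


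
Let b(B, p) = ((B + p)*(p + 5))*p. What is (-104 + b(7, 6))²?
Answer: 568516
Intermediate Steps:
b(B, p) = p*(5 + p)*(B + p) (b(B, p) = ((B + p)*(5 + p))*p = ((5 + p)*(B + p))*p = p*(5 + p)*(B + p))
(-104 + b(7, 6))² = (-104 + 6*(6² + 5*7 + 5*6 + 7*6))² = (-104 + 6*(36 + 35 + 30 + 42))² = (-104 + 6*143)² = (-104 + 858)² = 754² = 568516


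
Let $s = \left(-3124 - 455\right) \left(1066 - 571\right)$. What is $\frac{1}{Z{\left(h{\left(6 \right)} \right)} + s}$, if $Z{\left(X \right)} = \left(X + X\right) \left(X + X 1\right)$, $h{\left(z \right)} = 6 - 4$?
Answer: $- \frac{1}{1771589} \approx -5.6447 \cdot 10^{-7}$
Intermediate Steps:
$h{\left(z \right)} = 2$ ($h{\left(z \right)} = 6 - 4 = 2$)
$Z{\left(X \right)} = 4 X^{2}$ ($Z{\left(X \right)} = 2 X \left(X + X\right) = 2 X 2 X = 4 X^{2}$)
$s = -1771605$ ($s = \left(-3579\right) 495 = -1771605$)
$\frac{1}{Z{\left(h{\left(6 \right)} \right)} + s} = \frac{1}{4 \cdot 2^{2} - 1771605} = \frac{1}{4 \cdot 4 - 1771605} = \frac{1}{16 - 1771605} = \frac{1}{-1771589} = - \frac{1}{1771589}$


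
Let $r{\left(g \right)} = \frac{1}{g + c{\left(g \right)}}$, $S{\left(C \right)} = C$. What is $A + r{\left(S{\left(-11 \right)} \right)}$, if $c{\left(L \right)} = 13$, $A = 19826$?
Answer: $\frac{39653}{2} \approx 19827.0$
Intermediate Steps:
$r{\left(g \right)} = \frac{1}{13 + g}$ ($r{\left(g \right)} = \frac{1}{g + 13} = \frac{1}{13 + g}$)
$A + r{\left(S{\left(-11 \right)} \right)} = 19826 + \frac{1}{13 - 11} = 19826 + \frac{1}{2} = \frac{39653}{2}$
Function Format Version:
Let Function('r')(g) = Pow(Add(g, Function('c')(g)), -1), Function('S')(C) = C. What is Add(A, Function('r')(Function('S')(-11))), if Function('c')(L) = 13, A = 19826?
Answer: Rational(39653, 2) ≈ 19827.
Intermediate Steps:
Function('r')(g) = Pow(Add(13, g), -1) (Function('r')(g) = Pow(Add(g, 13), -1) = Pow(Add(13, g), -1))
Add(A, Function('r')(Function('S')(-11))) = Add(19826, Pow(Add(13, -11), -1)) = Add(19826, Pow(2, -1)) = Add(19826, Rational(1, 2)) = Rational(39653, 2)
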